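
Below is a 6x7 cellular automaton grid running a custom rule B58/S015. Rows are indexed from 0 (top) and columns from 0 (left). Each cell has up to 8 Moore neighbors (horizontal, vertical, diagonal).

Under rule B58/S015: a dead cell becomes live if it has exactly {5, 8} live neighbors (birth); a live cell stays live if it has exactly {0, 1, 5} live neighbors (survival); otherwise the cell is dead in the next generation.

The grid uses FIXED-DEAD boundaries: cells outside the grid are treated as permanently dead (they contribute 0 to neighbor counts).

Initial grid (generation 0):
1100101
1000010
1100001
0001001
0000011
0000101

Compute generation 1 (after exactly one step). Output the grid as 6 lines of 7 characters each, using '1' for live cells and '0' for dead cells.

Answer: 0000101
0100000
0000000
0001000
0000000
0000100

Derivation:
Simulating step by step:
Generation 0 (given above): 15 live cells
Generation 1: 5 live cells
(generation 1 grid is the final answer)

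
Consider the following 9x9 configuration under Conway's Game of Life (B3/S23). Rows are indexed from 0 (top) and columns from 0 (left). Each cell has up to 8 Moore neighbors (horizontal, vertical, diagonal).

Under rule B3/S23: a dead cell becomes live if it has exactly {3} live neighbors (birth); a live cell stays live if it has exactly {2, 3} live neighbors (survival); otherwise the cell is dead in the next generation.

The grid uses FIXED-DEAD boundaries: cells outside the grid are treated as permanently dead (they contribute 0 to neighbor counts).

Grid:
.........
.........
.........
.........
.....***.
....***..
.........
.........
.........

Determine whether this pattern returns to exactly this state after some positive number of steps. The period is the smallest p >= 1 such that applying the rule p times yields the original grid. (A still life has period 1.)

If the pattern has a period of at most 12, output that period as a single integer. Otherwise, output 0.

Answer: 2

Derivation:
Simulating and comparing each generation to the original:
Gen 0 (original, given above): 6 live cells
Gen 1: 6 live cells, differs from original
Gen 2: 6 live cells, MATCHES original -> period = 2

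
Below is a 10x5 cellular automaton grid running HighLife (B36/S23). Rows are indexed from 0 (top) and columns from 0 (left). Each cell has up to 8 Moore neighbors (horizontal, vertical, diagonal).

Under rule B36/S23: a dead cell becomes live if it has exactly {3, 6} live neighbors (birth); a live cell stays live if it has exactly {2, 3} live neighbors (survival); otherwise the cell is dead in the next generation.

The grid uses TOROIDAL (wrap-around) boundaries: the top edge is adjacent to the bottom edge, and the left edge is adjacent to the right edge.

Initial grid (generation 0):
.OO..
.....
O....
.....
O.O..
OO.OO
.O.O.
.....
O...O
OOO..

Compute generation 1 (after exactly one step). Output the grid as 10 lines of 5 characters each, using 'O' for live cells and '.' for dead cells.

Answer: O.O..
.O...
.....
.O...
O.OO.
...O.
.O.O.
O...O
O...O
..OOO

Derivation:
Simulating step by step:
Generation 0 (given above): 16 live cells
Generation 1: 17 live cells
(generation 1 grid is the final answer)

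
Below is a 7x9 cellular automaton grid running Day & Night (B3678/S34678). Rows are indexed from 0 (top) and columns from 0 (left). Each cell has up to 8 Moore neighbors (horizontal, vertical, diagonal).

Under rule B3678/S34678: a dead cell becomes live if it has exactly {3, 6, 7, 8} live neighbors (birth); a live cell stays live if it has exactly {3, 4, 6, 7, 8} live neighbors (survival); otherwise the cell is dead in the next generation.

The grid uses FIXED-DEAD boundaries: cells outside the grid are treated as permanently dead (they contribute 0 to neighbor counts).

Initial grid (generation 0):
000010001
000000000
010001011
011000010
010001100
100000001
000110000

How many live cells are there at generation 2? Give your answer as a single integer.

Simulating step by step:
Generation 0 (given above): 16 live cells
Generation 1: 16 live cells
000000000
000000011
001000100
111001011
111000010
000011000
000000000
Generation 2: 13 live cells
000000000
000000000
000000100
111100010
101111001
010000000
000000000
Population at generation 2: 13

Answer: 13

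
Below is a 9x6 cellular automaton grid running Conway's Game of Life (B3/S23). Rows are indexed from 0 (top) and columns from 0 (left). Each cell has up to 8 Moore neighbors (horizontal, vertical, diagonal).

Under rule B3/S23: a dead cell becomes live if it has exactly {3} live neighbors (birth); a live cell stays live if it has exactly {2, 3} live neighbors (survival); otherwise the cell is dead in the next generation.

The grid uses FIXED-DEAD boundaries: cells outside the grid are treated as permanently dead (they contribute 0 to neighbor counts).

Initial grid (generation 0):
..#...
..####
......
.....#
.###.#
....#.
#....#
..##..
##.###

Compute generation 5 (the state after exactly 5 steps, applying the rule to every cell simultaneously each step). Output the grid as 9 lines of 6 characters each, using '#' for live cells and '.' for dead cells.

Answer: ....#.
....#.
....#.
....#.
....#.
......
......
......
......

Derivation:
Simulating step by step:
Generation 0 (given above): 20 live cells
Generation 1: 26 live cells
..#.#.
..###.
...#.#
..#.#.
..##.#
.#####
...##.
#.##.#
.#.##.
Generation 2: 15 live cells
..#.#.
..#..#
.....#
..#..#
.....#
.#...#
......
.#...#
.#.##.
Generation 3: 14 live cells
...#..
...###
....##
....##
....##
......
......
..#.#.
..#.#.
Generation 4: 6 live cells
...#..
...#.#
......
...#..
....##
......
......
......
......
Generation 5: 5 live cells
(generation 5 grid is the final answer)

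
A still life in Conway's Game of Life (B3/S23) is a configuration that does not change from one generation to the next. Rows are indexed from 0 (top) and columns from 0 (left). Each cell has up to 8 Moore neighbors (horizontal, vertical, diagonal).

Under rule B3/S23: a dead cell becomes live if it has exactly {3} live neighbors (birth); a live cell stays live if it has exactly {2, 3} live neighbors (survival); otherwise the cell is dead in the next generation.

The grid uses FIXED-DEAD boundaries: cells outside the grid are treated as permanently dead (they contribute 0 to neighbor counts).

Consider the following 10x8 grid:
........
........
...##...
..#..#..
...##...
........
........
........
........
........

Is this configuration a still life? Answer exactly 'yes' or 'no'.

Compute generation 1 and compare to generation 0 (given above):
Generation 1:
........
........
...##...
..#..#..
...##...
........
........
........
........
........
The grids are IDENTICAL -> still life.

Answer: yes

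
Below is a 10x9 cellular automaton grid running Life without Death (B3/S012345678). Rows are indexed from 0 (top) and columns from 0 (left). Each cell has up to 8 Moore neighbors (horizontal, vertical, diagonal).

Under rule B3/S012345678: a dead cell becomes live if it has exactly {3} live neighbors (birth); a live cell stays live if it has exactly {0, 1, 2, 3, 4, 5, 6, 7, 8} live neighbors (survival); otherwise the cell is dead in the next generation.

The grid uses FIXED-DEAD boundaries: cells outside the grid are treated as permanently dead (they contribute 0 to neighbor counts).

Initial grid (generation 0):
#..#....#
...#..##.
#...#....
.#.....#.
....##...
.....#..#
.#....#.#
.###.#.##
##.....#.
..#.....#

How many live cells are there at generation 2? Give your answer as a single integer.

Simulating step by step:
Generation 0 (given above): 28 live cells
Generation 1: 43 live cells
#..#...##
...##.##.
#...#.##.
.#..##.#.
....###..
....#####
.#..###.#
.###.#.##
##.#..##.
.##.....#
Generation 2: 53 live cells
#..##.###
...##.##.
#...#.###
.#.###.#.
...####.#
...######
.#..###.#
.###.#.##
##.##.##.
###....##
Population at generation 2: 53

Answer: 53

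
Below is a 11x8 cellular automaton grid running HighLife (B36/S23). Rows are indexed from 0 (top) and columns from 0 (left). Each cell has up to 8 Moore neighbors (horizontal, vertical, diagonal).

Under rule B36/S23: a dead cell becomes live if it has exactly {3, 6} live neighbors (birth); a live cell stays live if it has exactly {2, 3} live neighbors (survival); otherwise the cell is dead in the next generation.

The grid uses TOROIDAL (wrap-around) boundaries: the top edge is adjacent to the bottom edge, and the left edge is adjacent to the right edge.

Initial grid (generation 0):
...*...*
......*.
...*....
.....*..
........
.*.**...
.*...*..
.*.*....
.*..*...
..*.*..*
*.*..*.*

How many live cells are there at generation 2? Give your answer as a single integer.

Simulating step by step:
Generation 0 (given above): 21 live cells
Generation 1: 24 live cells
*......*
........
........
........
....*...
..*.*...
**.*....
**..*...
**..*...
..*.****
***.*..*
Generation 2: 21 live cells
.......*
........
........
........
...*....
.**.*...
*..**...
...**..*
..*.*.*.
***.*.*.
..*.*...
Population at generation 2: 21

Answer: 21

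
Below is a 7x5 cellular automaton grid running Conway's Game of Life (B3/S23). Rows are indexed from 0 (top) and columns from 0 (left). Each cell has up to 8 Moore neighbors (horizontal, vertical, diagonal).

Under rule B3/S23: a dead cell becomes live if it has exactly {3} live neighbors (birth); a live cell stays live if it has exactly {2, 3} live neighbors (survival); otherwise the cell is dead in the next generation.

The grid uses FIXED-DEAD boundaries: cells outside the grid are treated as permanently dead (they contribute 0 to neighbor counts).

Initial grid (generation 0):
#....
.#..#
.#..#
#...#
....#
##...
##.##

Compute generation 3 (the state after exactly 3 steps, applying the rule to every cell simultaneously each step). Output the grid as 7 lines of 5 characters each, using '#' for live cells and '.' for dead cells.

Answer: .#...
#.##.
#...#
#####
...##
.....
.....

Derivation:
Simulating step by step:
Generation 0 (given above): 14 live cells
Generation 1: 18 live cells
.....
##...
##.##
...##
##...
#####
###..
Generation 2: 12 live cells
.....
###..
##.##
...##
#....
...#.
#....
Generation 3: 13 live cells
(generation 3 grid is the final answer)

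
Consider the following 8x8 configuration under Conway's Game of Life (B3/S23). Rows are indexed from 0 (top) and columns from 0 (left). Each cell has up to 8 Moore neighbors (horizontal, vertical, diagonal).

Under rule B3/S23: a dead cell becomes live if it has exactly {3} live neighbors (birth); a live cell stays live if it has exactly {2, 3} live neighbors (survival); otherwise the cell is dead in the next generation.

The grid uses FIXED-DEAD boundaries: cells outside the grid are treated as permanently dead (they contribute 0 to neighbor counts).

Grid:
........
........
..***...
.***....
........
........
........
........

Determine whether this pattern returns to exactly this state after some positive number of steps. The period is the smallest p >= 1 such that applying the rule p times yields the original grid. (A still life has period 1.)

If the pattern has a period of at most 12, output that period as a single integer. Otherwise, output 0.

Answer: 2

Derivation:
Simulating and comparing each generation to the original:
Gen 0 (original, given above): 6 live cells
Gen 1: 6 live cells, differs from original
Gen 2: 6 live cells, MATCHES original -> period = 2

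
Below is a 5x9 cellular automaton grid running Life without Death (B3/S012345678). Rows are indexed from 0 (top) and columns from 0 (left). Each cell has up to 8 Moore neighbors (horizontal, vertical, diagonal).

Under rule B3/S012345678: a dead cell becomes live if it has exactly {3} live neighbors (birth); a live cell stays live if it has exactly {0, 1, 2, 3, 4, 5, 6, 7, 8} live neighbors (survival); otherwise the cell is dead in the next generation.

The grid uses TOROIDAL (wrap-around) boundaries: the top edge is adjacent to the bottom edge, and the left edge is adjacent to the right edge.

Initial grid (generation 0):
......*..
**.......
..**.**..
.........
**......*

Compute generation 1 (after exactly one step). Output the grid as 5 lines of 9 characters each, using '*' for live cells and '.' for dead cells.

Simulating step by step:
Generation 0 (given above): 10 live cells
Generation 1: 18 live cells
(generation 1 grid is the final answer)

Answer: ......*.*
***..**..
.***.**..
***......
**......*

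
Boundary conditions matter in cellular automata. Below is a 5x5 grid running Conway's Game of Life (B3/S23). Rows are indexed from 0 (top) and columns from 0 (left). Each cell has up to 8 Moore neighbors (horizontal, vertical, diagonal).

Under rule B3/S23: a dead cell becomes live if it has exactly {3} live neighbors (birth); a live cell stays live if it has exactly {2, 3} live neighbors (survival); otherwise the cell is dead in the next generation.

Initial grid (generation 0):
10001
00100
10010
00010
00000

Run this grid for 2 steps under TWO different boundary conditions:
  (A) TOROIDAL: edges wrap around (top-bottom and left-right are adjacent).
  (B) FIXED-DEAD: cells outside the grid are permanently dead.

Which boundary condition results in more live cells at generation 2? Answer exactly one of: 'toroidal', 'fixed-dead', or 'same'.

Under TOROIDAL boundary, generation 2:
10001
11010
01100
10001
00000
Population = 9

Under FIXED-DEAD boundary, generation 2:
00000
00010
00110
00000
00000
Population = 3

Comparison: toroidal=9, fixed-dead=3 -> toroidal

Answer: toroidal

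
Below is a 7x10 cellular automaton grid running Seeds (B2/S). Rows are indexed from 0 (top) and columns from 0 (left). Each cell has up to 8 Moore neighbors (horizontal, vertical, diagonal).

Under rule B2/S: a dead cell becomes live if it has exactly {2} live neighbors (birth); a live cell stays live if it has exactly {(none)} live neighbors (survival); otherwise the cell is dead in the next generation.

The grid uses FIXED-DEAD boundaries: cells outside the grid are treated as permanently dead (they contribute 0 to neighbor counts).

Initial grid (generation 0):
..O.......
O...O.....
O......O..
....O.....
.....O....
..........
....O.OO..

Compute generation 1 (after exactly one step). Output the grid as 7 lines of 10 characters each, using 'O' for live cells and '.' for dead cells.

Answer: .O.O......
...O......
.O.OOO....
.....OO...
....O.....
....O..O..
.....O....

Derivation:
Simulating step by step:
Generation 0 (given above): 10 live cells
Generation 1: 13 live cells
(generation 1 grid is the final answer)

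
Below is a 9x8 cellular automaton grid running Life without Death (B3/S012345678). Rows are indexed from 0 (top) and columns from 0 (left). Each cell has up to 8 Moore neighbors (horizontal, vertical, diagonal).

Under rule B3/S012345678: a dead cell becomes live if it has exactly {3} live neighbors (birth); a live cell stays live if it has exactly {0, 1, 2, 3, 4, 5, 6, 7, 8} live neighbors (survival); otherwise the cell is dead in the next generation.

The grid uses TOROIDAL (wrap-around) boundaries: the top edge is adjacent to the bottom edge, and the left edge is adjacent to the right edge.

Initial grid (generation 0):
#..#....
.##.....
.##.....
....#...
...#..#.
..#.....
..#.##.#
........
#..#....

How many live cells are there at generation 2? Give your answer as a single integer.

Answer: 35

Derivation:
Simulating step by step:
Generation 0 (given above): 16 live cells
Generation 1: 27 live cells
#..#....
####....
.###....
..###...
...#..#.
..#.###.
..####.#
...##...
#..#....
Generation 2: 35 live cells
#..##..#
#####...
####....
.####...
...#..#.
..#.####
..####.#
...###..
#.##....
Population at generation 2: 35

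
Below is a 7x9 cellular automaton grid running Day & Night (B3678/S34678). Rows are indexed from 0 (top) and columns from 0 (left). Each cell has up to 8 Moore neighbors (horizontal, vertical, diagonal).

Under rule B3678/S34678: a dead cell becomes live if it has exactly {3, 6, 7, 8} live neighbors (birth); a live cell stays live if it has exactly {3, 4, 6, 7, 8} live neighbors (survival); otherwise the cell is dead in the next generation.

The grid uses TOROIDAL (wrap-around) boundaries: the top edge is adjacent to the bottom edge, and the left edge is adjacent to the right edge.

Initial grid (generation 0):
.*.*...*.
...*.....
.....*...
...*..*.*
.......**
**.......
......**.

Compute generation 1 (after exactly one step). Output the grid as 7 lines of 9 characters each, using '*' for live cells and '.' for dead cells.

Simulating step by step:
Generation 0 (given above): 14 live cells
Generation 1: 12 live cells
(generation 1 grid is the final answer)

Answer: ..*...*..
..*.*....
....*....
.........
.......**
......*..
***.....*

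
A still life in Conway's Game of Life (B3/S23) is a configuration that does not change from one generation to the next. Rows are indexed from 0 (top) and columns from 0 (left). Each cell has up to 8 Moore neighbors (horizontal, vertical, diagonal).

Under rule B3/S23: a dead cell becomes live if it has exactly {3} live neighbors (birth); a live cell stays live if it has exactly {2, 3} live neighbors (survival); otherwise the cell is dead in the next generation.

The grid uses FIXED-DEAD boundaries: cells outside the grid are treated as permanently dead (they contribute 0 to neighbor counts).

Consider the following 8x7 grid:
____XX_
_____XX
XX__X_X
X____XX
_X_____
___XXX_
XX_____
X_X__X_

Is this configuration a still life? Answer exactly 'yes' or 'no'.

Answer: no

Derivation:
Compute generation 1 and compare to generation 0 (given above):
Generation 1:
____XXX
______X
XX__X__
X____XX
______X
XXX_X__
XXXX_X_
X______
Cell (0,6) differs: gen0=0 vs gen1=1 -> NOT a still life.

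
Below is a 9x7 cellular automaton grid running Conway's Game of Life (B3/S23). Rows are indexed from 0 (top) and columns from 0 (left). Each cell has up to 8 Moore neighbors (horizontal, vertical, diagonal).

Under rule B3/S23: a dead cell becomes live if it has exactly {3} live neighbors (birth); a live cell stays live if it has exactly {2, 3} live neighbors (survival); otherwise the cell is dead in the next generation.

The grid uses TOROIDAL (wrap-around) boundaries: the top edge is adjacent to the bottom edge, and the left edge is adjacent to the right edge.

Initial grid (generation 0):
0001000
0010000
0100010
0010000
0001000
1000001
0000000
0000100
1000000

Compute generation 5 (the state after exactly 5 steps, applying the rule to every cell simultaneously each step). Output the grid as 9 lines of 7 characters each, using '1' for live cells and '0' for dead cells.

Answer: 0000000
0111000
0101000
0111000
0000000
0000000
0000000
0000000
0000000

Derivation:
Simulating step by step:
Generation 0 (given above): 10 live cells
Generation 1: 4 live cells
0000000
0010000
0110000
0010000
0000000
0000000
0000000
0000000
0000000
Generation 2: 7 live cells
0000000
0110000
0111000
0110000
0000000
0000000
0000000
0000000
0000000
Generation 3: 6 live cells
0000000
0101000
1001000
0101000
0000000
0000000
0000000
0000000
0000000
Generation 4: 6 live cells
0000000
0010000
1101100
0010000
0000000
0000000
0000000
0000000
0000000
Generation 5: 8 live cells
(generation 5 grid is the final answer)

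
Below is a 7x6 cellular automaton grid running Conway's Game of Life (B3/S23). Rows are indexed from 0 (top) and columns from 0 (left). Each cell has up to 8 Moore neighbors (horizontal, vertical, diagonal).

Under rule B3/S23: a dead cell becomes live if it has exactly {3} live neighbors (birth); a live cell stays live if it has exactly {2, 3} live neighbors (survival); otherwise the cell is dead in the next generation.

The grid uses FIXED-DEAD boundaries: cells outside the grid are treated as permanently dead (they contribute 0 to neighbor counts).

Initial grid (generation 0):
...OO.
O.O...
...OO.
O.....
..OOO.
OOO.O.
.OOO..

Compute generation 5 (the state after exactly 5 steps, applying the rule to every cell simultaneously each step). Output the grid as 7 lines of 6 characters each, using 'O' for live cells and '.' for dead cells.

Answer: ......
..OO..
.O.O..
..O...
......
......
......

Derivation:
Simulating step by step:
Generation 0 (given above): 17 live cells
Generation 1: 12 live cells
...O..
..O...
.O.O..
..O...
O.O.O.
O...O.
O..O..
Generation 2: 7 live cells
......
..OO..
.O.O..
..O...
......
O...O.
......
Generation 3: 5 live cells
......
..OO..
.O.O..
..O...
......
......
......
Generation 4: 5 live cells
......
..OO..
.O.O..
..O...
......
......
......
Generation 5: 5 live cells
(generation 5 grid is the final answer)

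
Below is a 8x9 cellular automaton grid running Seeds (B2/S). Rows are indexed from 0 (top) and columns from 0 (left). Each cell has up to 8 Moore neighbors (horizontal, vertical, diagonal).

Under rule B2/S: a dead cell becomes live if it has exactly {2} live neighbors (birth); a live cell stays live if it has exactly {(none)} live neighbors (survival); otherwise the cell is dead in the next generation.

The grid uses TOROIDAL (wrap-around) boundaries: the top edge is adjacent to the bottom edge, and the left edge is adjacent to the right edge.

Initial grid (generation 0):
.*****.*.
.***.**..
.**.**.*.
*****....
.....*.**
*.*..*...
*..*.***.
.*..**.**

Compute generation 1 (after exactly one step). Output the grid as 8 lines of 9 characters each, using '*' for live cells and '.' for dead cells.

Answer: .........
........*
........*
.........
.........
...*.....
.........
.........

Derivation:
Simulating step by step:
Generation 0 (given above): 37 live cells
Generation 1: 3 live cells
(generation 1 grid is the final answer)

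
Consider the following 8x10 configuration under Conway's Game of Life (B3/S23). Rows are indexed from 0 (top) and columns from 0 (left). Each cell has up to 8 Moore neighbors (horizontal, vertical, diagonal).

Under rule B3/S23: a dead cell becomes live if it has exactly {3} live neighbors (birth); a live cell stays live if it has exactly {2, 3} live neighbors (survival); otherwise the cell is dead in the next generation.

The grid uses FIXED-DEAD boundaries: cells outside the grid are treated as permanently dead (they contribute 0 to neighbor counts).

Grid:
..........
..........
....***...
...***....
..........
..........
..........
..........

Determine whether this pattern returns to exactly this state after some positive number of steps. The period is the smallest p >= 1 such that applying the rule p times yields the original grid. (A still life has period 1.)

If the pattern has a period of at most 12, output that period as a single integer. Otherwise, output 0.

Answer: 2

Derivation:
Simulating and comparing each generation to the original:
Gen 0 (original, given above): 6 live cells
Gen 1: 6 live cells, differs from original
Gen 2: 6 live cells, MATCHES original -> period = 2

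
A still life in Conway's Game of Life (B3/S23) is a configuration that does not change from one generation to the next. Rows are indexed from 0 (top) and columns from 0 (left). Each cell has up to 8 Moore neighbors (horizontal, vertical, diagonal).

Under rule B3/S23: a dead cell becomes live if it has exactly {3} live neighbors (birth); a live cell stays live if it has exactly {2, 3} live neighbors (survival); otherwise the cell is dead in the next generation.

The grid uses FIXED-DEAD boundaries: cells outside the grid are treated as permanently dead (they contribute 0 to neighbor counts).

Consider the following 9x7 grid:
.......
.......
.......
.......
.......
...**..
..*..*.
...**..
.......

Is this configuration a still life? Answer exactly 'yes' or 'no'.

Compute generation 1 and compare to generation 0 (given above):
Generation 1:
.......
.......
.......
.......
.......
...**..
..*..*.
...**..
.......
The grids are IDENTICAL -> still life.

Answer: yes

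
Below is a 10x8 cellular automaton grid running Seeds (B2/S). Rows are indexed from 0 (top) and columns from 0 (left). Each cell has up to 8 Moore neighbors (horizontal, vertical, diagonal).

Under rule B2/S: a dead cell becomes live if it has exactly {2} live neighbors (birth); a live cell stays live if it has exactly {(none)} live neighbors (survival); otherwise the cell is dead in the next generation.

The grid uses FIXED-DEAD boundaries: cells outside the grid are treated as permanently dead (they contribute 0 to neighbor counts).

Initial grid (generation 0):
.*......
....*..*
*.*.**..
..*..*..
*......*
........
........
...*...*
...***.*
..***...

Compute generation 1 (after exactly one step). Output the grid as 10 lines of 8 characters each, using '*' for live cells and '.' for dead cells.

Simulating step by step:
Generation 0 (given above): 20 live cells
Generation 1: 9 live cells
(generation 1 grid is the final answer)

Answer: ........
*.*...*.
........
*.......
.*....*.
........
........
..*..*..
........
......*.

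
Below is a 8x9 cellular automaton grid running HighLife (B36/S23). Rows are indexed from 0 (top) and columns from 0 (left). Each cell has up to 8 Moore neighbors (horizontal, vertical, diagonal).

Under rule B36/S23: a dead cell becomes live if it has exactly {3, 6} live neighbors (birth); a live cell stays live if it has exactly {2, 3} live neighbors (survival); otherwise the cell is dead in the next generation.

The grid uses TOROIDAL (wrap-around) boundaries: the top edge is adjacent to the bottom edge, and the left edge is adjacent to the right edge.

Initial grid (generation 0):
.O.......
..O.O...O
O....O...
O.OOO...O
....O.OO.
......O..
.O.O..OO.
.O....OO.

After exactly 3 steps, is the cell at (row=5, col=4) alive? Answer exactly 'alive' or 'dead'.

Simulating step by step:
Generation 0 (given above): 22 live cells
Generation 1: 26 live cells
OOO....O.
OO.......
O.O..O...
OO.OO.OOO
....O.OOO
.........
..O..O...
OO....OO.
Generation 2: 25 live cells
..O...OO.
.........
.OOOOOOO.
.OOOO....
...OO.O..
.....OOO.
.O....O..
O.....OO.
Generation 3: 19 live cells
......OOO
.O..O....
.O...OO..
.O...O.O.
......OO.
....O..O.
........O
.O...O..O

Cell (5,4) at generation 3: 1 -> alive

Answer: alive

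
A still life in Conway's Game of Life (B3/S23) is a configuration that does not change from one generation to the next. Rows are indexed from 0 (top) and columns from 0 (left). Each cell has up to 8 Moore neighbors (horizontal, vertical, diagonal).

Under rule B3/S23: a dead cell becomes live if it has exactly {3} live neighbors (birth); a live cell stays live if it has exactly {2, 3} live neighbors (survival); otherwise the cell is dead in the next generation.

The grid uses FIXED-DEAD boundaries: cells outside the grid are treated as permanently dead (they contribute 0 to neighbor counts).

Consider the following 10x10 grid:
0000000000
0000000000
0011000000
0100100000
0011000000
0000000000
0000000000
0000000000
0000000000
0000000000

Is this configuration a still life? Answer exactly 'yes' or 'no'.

Compute generation 1 and compare to generation 0 (given above):
Generation 1:
0000000000
0000000000
0011000000
0100100000
0011000000
0000000000
0000000000
0000000000
0000000000
0000000000
The grids are IDENTICAL -> still life.

Answer: yes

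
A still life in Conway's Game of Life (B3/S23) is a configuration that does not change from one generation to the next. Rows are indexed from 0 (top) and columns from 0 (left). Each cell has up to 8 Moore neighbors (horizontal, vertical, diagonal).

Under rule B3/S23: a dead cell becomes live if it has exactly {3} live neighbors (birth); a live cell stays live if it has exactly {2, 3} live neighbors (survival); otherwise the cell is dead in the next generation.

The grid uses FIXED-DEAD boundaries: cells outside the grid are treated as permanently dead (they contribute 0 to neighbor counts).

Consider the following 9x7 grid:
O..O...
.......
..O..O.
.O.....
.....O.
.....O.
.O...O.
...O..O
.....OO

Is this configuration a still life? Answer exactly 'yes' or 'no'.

Compute generation 1 and compare to generation 0 (given above):
Generation 1:
.......
.......
.......
.......
.......
....OOO
....OOO
....O.O
.....OO
Cell (0,0) differs: gen0=1 vs gen1=0 -> NOT a still life.

Answer: no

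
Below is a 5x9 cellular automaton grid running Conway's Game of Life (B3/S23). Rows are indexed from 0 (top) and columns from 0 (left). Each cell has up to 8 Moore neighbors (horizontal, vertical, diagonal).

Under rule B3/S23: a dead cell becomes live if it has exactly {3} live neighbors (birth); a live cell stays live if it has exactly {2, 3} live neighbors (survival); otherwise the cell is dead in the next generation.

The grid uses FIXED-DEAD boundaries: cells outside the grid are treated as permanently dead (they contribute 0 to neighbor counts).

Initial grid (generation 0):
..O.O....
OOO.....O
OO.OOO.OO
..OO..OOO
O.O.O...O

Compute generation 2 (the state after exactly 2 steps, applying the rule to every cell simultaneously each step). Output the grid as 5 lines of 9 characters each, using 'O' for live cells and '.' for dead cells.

Answer: .........
.O.O.OO..
OO..OO.O.
O....O...
.O.......

Derivation:
Simulating step by step:
Generation 0 (given above): 22 live cells
Generation 1: 14 live cells
..OO.....
O....O.OO
O...OO...
O.....O..
.OO.....O
Generation 2: 12 live cells
(generation 2 grid is the final answer)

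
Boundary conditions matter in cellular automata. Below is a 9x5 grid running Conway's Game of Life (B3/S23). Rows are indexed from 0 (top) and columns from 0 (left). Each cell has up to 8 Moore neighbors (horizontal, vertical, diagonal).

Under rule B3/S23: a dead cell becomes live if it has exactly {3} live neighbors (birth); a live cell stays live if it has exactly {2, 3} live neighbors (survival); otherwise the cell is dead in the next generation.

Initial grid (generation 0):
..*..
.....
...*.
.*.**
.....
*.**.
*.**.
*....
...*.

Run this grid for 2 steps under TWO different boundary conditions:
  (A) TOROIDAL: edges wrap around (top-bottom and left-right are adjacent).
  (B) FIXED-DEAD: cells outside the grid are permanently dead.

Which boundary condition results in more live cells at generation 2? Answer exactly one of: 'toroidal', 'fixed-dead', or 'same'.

Under TOROIDAL boundary, generation 2:
.....
...*.
..*.*
.....
**...
*..*.
.....
.*.**
..*..
Population = 11

Under FIXED-DEAD boundary, generation 2:
.....
...*.
..*.*
.*...
.*..*
....*
....*
.*.*.
..*..
Population = 11

Comparison: toroidal=11, fixed-dead=11 -> same

Answer: same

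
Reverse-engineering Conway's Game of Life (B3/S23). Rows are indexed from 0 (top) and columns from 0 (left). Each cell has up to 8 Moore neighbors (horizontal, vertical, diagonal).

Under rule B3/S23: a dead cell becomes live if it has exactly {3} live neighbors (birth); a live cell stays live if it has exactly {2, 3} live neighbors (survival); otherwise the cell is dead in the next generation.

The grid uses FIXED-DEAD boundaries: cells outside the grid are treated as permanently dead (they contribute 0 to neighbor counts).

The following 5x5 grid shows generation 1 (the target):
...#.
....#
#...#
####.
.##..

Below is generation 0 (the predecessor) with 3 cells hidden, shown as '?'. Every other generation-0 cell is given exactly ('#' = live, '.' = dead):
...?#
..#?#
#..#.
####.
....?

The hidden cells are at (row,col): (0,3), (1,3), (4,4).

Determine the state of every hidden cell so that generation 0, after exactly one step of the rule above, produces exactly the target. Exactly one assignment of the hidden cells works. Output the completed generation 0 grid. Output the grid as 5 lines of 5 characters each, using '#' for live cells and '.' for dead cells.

Answer: ....#
..#.#
#..#.
####.
.....

Derivation:
Hidden generation-0 cells (in order): (0,3), (1,3), (4,4).
A hidden cell only influences target cells in its own 3x3 neighborhood. Try each of the 2^3 = 8 assignments, step the completed generation 0 forward once under B3/S23, and compare with the target:
  (0,3)=. (1,3)=. (4,4)=. -> step reproduces the target at every cell -> ACCEPT
  (0,3)=. (1,3)=. (4,4)=# -> step gives (3,4)='#' but target has '.' -> reject
  (0,3)=. (1,3)=# (4,4)=. -> step gives (0,3)='.' but target has '#' -> reject
  (0,3)=. (1,3)=# (4,4)=# -> step gives (0,3)='.' but target has '#' -> reject
  (0,3)=# (1,3)=. (4,4)=. -> step gives (0,4)='#' but target has '.' -> reject
  (0,3)=# (1,3)=. (4,4)=# -> step gives (0,4)='#' but target has '.' -> reject
  (0,3)=# (1,3)=# (4,4)=. -> step gives (0,2)='#' but target has '.' -> reject
  (0,3)=# (1,3)=# (4,4)=# -> step gives (0,2)='#' but target has '.' -> reject
Unique solution: (0,3)=dead, (1,3)=dead, (4,4)=dead.
Check: live-neighbor counts of every cell in the completed generation 0:
01131
12142
25543
23322
23321
Applying B3/S23 to generation 0 with these counts gives:
...#.
....#
#...#
####.
.##..
which matches the target exactly.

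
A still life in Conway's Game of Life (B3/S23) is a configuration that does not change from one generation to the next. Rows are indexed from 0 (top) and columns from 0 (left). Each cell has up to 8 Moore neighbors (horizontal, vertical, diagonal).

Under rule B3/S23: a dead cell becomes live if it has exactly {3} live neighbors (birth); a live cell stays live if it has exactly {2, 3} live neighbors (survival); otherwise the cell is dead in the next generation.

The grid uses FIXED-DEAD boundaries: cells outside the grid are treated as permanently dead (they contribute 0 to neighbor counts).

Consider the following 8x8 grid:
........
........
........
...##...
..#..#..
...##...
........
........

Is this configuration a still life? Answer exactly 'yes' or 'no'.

Compute generation 1 and compare to generation 0 (given above):
Generation 1:
........
........
........
...##...
..#..#..
...##...
........
........
The grids are IDENTICAL -> still life.

Answer: yes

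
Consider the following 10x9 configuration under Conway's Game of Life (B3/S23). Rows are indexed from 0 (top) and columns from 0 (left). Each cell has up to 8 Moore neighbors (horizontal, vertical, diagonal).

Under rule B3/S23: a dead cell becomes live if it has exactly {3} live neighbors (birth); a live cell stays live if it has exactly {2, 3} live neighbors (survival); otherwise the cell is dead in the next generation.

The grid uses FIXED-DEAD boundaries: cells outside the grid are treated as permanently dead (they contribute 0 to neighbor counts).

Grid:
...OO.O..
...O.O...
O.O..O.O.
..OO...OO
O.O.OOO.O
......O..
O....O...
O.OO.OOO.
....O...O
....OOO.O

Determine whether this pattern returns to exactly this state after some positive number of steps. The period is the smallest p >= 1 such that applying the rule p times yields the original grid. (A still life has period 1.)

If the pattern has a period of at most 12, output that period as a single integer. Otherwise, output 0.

Simulating and comparing each generation to the original:
Gen 0 (original, given above): 34 live cells
Gen 1: 35 live cells, differs from original
Gen 2: 29 live cells, differs from original
Gen 3: 30 live cells, differs from original
Gen 4: 29 live cells, differs from original
Gen 5: 31 live cells, differs from original
Gen 6: 27 live cells, differs from original
Gen 7: 32 live cells, differs from original
Gen 8: 22 live cells, differs from original
Gen 9: 16 live cells, differs from original
Gen 10: 12 live cells, differs from original
Gen 11: 10 live cells, differs from original
Gen 12: 9 live cells, differs from original
No period found within 12 steps.

Answer: 0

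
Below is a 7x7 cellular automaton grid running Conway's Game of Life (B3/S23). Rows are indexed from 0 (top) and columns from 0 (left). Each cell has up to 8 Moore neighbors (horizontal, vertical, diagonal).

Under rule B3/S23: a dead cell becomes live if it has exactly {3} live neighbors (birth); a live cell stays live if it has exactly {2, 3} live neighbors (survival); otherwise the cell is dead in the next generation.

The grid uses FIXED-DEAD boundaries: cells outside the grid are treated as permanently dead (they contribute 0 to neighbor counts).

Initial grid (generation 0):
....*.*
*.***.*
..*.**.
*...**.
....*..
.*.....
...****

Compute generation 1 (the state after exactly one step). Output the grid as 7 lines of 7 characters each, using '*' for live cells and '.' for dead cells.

Simulating step by step:
Generation 0 (given above): 19 live cells
Generation 1: 11 live cells
(generation 1 grid is the final answer)

Answer: ....*..
.**...*
..*...*
.......
....**.
...*...
....**.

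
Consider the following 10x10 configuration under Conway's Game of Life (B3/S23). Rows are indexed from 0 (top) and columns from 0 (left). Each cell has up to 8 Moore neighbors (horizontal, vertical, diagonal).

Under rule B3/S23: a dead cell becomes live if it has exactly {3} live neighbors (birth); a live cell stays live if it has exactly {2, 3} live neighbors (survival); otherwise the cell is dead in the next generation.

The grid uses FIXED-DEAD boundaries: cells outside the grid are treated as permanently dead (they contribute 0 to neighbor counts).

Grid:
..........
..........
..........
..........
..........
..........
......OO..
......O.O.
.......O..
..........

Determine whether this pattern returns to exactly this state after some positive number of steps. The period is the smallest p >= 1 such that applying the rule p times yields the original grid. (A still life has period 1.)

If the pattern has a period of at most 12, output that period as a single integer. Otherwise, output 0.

Simulating and comparing each generation to the original:
Gen 0 (original, given above): 5 live cells
Gen 1: 5 live cells, MATCHES original -> period = 1

Answer: 1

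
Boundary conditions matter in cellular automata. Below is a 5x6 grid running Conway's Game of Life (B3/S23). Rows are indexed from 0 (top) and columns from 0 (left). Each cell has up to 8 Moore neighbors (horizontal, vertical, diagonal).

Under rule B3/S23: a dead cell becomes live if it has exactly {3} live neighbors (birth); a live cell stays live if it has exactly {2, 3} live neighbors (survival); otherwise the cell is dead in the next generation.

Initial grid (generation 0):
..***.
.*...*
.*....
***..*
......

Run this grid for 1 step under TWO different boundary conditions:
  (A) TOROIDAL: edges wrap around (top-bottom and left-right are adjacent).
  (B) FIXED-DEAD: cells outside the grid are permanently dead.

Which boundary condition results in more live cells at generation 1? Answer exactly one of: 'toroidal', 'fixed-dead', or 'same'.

Under TOROIDAL boundary, generation 1:
..***.
**.**.
.....*
***...
*...**
Population = 14

Under FIXED-DEAD boundary, generation 1:
..***.
.*.**.
......
***...
.*....
Population = 10

Comparison: toroidal=14, fixed-dead=10 -> toroidal

Answer: toroidal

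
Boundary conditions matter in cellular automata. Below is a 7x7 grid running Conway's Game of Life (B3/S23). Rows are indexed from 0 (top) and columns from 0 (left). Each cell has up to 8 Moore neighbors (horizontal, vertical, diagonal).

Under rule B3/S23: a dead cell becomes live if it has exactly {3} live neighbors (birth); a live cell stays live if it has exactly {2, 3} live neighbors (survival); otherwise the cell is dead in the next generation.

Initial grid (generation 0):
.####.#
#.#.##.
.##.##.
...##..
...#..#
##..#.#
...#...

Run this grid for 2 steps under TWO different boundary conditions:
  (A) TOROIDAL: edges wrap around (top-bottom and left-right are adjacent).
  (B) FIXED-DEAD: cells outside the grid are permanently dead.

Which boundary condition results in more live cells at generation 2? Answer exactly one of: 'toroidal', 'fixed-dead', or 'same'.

Answer: toroidal

Derivation:
Under TOROIDAL boundary, generation 2:
.#....#
..#....
##.....
##.#...
###...#
###.#..
..###..
Population = 19

Under FIXED-DEAD boundary, generation 2:
.#.....
#..#...
.#.....
.#.#...
..#....
..#.#..
...##..
Population = 11

Comparison: toroidal=19, fixed-dead=11 -> toroidal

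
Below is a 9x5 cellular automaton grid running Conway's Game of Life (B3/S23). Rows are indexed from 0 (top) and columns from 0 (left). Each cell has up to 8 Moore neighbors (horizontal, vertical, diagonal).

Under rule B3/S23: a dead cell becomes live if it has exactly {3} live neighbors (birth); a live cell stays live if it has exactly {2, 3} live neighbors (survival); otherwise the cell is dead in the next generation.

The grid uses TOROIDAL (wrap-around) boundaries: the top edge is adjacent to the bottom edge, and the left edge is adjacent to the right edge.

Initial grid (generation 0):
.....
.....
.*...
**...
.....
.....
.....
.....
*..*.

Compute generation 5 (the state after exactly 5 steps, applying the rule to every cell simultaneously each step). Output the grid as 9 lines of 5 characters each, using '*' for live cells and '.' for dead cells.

Answer: .....
.....
**...
**...
.....
.....
.....
.....
.....

Derivation:
Simulating step by step:
Generation 0 (given above): 5 live cells
Generation 1: 4 live cells
.....
.....
**...
**...
.....
.....
.....
.....
.....
Generation 2: 4 live cells
.....
.....
**...
**...
.....
.....
.....
.....
.....
Generation 3: 4 live cells
.....
.....
**...
**...
.....
.....
.....
.....
.....
Generation 4: 4 live cells
.....
.....
**...
**...
.....
.....
.....
.....
.....
Generation 5: 4 live cells
(generation 5 grid is the final answer)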